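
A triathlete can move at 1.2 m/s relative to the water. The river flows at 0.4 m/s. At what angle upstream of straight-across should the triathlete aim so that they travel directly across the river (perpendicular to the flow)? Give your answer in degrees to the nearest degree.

To cancel the current, the upstream component of the triathlete's velocity must equal the flow: 1.2 sin θ = 0.4.
sin θ = 0.4 / 1.2 = 0.3333.
θ = arcsin(0.3333) = 19.471°.

19°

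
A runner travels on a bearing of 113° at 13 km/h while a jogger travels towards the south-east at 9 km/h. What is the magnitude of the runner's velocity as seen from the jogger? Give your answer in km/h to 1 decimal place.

5.7 km/h

Taking east as x and north as y: runner velocity = (11.967, -5.080) km/h; jogger velocity = (6.364, -6.364) km/h.
Velocity of runner relative to jogger = (11.967, -5.080) − (6.364, -6.364) = (5.603, 1.284) km/h.
Magnitude = |(5.603, 1.284)| = 5.748 km/h.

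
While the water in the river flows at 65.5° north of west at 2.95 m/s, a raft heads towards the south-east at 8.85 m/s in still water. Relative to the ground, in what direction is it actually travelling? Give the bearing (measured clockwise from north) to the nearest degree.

Taking east as x and north as y: velocity relative to the water = (6.258, -6.258) m/s; the water relative to ground = (-1.223, 2.684) m/s.
Velocity relative to ground = (6.258, -6.258) + (-1.223, 2.684) = (5.035, -3.574) m/s.
Bearing = atan2(5.03, -3.57) = 125.37° clockwise from north.

125°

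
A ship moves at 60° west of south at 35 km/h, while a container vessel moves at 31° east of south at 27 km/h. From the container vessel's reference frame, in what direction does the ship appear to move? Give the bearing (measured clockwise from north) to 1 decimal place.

Taking east as x and north as y: ship velocity = (-30.311, -17.500) km/h; container vessel velocity = (13.906, -23.144) km/h.
Velocity of ship relative to container vessel = (-30.311, -17.500) − (13.906, -23.144) = (-44.217, 5.644) km/h.
Bearing = atan2(-44.22, 5.64) = 277.27° clockwise from north.

277.3°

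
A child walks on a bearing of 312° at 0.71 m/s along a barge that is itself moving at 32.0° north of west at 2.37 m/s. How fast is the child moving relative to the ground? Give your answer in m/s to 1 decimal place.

3.1 m/s

Taking east as x and north as y: barge velocity = (-2.010, 1.256) m/s; child velocity relative to barge = (-0.528, 0.475) m/s.
Velocity relative to ground = (-2.010, 1.256) + (-0.528, 0.475) = (-2.538, 1.731) m/s.
Speed = |(-2.538, 1.731)| = 3.072 m/s.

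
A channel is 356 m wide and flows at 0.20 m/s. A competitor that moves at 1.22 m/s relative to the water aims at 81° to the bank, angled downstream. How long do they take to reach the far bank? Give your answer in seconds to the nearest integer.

295 s

The component of the competitor's velocity perpendicular to the bank is 1.22 × sin 81° = 1.205 m/s.
Only the cross-stream component determines the crossing time; the current contributes nothing perpendicular to the bank.
Time = 356 / 1.205 = 295.441 s.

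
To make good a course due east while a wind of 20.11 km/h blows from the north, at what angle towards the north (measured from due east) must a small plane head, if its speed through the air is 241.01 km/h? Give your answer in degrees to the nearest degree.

The wind pushes perpendicular to the desired track; the heading must have a component into the wind equal to 20.11 km/h: 241.01 sin θ = 20.11.
sin θ = 0.0834, so θ = 4.786°.

5°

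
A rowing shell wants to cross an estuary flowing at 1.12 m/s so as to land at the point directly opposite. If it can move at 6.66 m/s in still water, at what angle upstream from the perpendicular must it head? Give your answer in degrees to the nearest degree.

To cancel the current, the upstream component of the rowing shell's velocity must equal the flow: 6.66 sin θ = 1.12.
sin θ = 1.12 / 6.66 = 0.1682.
θ = arcsin(0.1682) = 9.681°.

10°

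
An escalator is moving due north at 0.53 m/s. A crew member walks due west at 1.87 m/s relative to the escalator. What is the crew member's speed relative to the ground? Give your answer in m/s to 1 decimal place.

1.9 m/s

Taking east as x and north as y: escalator velocity = (0.000, 0.530) m/s; crew member velocity relative to escalator = (-1.870, 0.000) m/s.
Velocity relative to ground = (0.000, 0.530) + (-1.870, 0.000) = (-1.870, 0.530) m/s.
Speed = |(-1.870, 0.530)| = 1.944 m/s.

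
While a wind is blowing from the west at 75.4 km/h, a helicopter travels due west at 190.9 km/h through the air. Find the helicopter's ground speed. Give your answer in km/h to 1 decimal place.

115.5 km/h

Taking east as x and north as y: velocity relative to the air = (-190.900, 0.000) km/h; the air relative to ground = (75.400, 0.000) km/h.
Velocity relative to ground = (-190.900, 0.000) + (75.400, 0.000) = (-115.500, 0.000) km/h.
Speed = |(-115.500, 0.000)| = 115.500 km/h.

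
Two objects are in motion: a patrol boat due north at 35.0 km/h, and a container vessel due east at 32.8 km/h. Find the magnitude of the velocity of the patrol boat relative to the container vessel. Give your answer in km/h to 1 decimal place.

Taking east as x and north as y: patrol boat velocity = (0.000, 35.000) km/h; container vessel velocity = (32.800, 0.000) km/h.
Velocity of patrol boat relative to container vessel = (0.000, 35.000) − (32.800, 0.000) = (-32.800, 35.000) km/h.
Magnitude = |(-32.800, 35.000)| = 47.967 km/h.

48.0 km/h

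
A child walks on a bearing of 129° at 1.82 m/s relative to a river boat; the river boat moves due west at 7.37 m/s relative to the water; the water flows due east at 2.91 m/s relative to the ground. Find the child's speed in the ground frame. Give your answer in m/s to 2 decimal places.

3.25 m/s

In east/north components (m/s): child relative to river boat = (1.414, -1.145); river boat relative to water = (-7.370, 0.000); water relative to ground = (2.910, 0.000).
Sum = (-3.046, -1.145) m/s.
Speed = |(-3.046, -1.145)| = 3.254 m/s.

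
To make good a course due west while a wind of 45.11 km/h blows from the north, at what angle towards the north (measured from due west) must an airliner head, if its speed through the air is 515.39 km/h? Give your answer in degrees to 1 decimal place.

The wind pushes perpendicular to the desired track; the heading must have a component into the wind equal to 45.11 km/h: 515.39 sin θ = 45.11.
sin θ = 0.0875, so θ = 5.021°.

5.0°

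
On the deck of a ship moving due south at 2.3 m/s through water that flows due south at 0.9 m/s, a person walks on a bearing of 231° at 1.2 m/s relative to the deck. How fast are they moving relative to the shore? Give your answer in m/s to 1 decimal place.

4.1 m/s

In east/north components (m/s): person relative to ship = (-0.933, -0.755); ship relative to water = (0.000, -2.300); water relative to ground = (0.000, -0.900).
Sum = (-0.933, -3.955) m/s.
Speed = |(-0.933, -3.955)| = 4.064 m/s.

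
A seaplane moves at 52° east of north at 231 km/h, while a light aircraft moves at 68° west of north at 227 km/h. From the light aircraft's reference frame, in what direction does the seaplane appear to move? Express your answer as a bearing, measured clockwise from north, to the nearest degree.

082°

Taking east as x and north as y: seaplane velocity = (182.030, 142.218) km/h; light aircraft velocity = (-210.471, 85.036) km/h.
Velocity of seaplane relative to light aircraft = (182.030, 142.218) − (-210.471, 85.036) = (392.501, 57.182) km/h.
Bearing = atan2(392.50, 57.18) = 81.71° clockwise from north.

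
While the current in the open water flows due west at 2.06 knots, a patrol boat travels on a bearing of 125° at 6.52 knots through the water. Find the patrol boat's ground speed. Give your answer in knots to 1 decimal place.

Taking east as x and north as y: velocity relative to the water = (5.341, -3.740) knots; the water relative to ground = (-2.060, 0.000) knots.
Velocity relative to ground = (5.341, -3.740) + (-2.060, 0.000) = (3.281, -3.740) knots.
Speed = |(3.281, -3.740)| = 4.975 knots.

5.0 knots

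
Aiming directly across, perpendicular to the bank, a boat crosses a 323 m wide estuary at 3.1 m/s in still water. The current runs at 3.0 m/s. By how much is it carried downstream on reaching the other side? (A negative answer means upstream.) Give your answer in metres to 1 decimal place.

Perpendicular speed = 3.100 m/s; crossing time = 323 / 3.100 = 104.194 s.
Net downstream speed = 3.000 m/s.
Drift = 3.000 × 104.194 = 312.581 m (downstream).

312.6 m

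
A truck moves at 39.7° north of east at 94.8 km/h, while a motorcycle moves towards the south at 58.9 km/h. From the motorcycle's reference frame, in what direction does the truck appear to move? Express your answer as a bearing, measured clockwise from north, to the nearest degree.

031°

Taking east as x and north as y: truck velocity = (72.939, 60.555) km/h; motorcycle velocity = (0.000, -58.900) km/h.
Velocity of truck relative to motorcycle = (72.939, 60.555) − (0.000, -58.900) = (72.939, 119.455) km/h.
Bearing = atan2(72.94, 119.46) = 31.41° clockwise from north.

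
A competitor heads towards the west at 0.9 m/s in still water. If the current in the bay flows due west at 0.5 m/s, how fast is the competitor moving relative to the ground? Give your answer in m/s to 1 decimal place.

1.4 m/s

Taking east as x and north as y: velocity relative to the water = (-0.900, 0.000) m/s; the water relative to ground = (-0.500, 0.000) m/s.
Velocity relative to ground = (-0.900, 0.000) + (-0.500, 0.000) = (-1.400, 0.000) m/s.
Speed = |(-1.400, 0.000)| = 1.400 m/s.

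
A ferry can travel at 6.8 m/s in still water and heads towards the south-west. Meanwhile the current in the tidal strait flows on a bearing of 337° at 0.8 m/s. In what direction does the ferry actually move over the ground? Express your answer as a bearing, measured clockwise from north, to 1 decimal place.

Taking east as x and north as y: velocity relative to the water = (-4.808, -4.808) m/s; the water relative to ground = (-0.313, 0.736) m/s.
Velocity relative to ground = (-4.808, -4.808) + (-0.313, 0.736) = (-5.121, -4.072) m/s.
Bearing = atan2(-5.12, -4.07) = 231.51° clockwise from north.

231.5°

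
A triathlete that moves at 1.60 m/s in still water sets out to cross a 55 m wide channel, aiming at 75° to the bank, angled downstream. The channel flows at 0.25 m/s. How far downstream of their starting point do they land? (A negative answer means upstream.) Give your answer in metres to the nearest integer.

Perpendicular speed = 1.545 m/s; crossing time = 55 / 1.545 = 35.588 s.
Net downstream speed = 0.664 m/s.
Drift = 0.664 × 35.588 = 23.634 m (downstream).

24 m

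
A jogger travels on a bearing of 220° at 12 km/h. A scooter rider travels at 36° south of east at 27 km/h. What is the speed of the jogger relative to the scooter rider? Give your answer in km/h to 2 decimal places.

Taking east as x and north as y: jogger velocity = (-7.713, -9.193) km/h; scooter rider velocity = (21.843, -15.870) km/h.
Velocity of jogger relative to scooter rider = (-7.713, -9.193) − (21.843, -15.870) = (-29.557, 6.678) km/h.
Magnitude = |(-29.557, 6.678)| = 30.302 km/h.

30.30 km/h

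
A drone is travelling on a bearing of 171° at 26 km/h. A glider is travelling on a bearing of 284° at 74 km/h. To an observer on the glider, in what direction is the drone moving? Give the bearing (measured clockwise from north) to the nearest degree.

Taking east as x and north as y: drone velocity = (4.067, -25.680) km/h; glider velocity = (-71.802, 17.902) km/h.
Velocity of drone relative to glider = (4.067, -25.680) − (-71.802, 17.902) = (75.869, -43.582) km/h.
Bearing = atan2(75.87, -43.58) = 119.87° clockwise from north.

120°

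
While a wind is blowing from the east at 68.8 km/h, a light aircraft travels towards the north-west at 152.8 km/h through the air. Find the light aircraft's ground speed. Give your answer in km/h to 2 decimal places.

Taking east as x and north as y: velocity relative to the air = (-108.046, 108.046) km/h; the air relative to ground = (-68.800, 0.000) km/h.
Velocity relative to ground = (-108.046, 108.046) + (-68.800, 0.000) = (-176.846, 108.046) km/h.
Speed = |(-176.846, 108.046)| = 207.240 km/h.

207.24 km/h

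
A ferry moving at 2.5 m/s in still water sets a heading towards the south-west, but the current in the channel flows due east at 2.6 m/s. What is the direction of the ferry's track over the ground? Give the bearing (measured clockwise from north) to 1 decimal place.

Taking east as x and north as y: velocity relative to the water = (-1.768, -1.768) m/s; the water relative to ground = (2.600, 0.000) m/s.
Velocity relative to ground = (-1.768, -1.768) + (2.600, 0.000) = (0.832, -1.768) m/s.
Bearing = atan2(0.83, -1.77) = 154.79° clockwise from north.

154.8°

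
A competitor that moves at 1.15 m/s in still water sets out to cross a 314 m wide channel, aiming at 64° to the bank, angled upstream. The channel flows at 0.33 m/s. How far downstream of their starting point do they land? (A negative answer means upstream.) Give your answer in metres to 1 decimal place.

-52.9 m

Perpendicular speed = 1.034 m/s; crossing time = 314 / 1.034 = 303.789 s.
Net downstream speed = -0.174 m/s.
Drift = -0.174 × 303.789 = -52.898 m (upstream).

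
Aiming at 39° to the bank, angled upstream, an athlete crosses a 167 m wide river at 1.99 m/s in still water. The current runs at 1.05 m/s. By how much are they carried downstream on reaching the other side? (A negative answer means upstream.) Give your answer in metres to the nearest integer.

Perpendicular speed = 1.252 m/s; crossing time = 167 / 1.252 = 133.350 s.
Net downstream speed = -0.497 m/s.
Drift = -0.497 × 133.350 = -66.211 m (upstream).

-66 m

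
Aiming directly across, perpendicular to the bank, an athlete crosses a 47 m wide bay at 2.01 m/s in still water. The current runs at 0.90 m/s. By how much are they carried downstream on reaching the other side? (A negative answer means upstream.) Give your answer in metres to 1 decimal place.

21.0 m

Perpendicular speed = 2.010 m/s; crossing time = 47 / 2.010 = 23.383 s.
Net downstream speed = 0.900 m/s.
Drift = 0.900 × 23.383 = 21.045 m (downstream).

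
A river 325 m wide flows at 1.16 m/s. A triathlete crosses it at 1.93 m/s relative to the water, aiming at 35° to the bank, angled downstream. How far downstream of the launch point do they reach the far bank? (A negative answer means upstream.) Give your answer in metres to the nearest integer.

Perpendicular speed = 1.107 m/s; crossing time = 325 / 1.107 = 293.586 s.
Net downstream speed = 2.741 m/s.
Drift = 2.741 × 293.586 = 804.707 m (downstream).

805 m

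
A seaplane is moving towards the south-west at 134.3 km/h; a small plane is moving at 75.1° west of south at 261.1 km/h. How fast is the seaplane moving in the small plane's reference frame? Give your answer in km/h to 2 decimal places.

159.80 km/h

Taking east as x and north as y: seaplane velocity = (-94.964, -94.964) km/h; small plane velocity = (-252.321, -67.137) km/h.
Velocity of seaplane relative to small plane = (-94.964, -94.964) − (-252.321, -67.137) = (157.356, -27.827) km/h.
Magnitude = |(157.356, -27.827)| = 159.798 km/h.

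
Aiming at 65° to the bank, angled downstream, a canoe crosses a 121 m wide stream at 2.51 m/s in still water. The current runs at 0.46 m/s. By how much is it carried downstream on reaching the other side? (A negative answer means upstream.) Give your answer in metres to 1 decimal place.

Perpendicular speed = 2.275 m/s; crossing time = 121 / 2.275 = 53.191 s.
Net downstream speed = 1.521 m/s.
Drift = 1.521 × 53.191 = 80.891 m (downstream).

80.9 m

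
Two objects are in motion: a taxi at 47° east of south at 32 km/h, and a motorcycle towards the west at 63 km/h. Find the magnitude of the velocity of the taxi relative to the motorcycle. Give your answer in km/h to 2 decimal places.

89.12 km/h

Taking east as x and north as y: taxi velocity = (23.403, -21.824) km/h; motorcycle velocity = (-63.000, 0.000) km/h.
Velocity of taxi relative to motorcycle = (23.403, -21.824) − (-63.000, 0.000) = (86.403, -21.824) km/h.
Magnitude = |(86.403, -21.824)| = 89.117 km/h.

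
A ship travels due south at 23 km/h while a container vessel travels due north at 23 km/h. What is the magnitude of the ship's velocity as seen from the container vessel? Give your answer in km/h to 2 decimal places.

Taking east as x and north as y: ship velocity = (0.000, -23.000) km/h; container vessel velocity = (0.000, 23.000) km/h.
Velocity of ship relative to container vessel = (0.000, -23.000) − (0.000, 23.000) = (0.000, -46.000) km/h.
Magnitude = |(0.000, -46.000)| = 46.000 km/h.

46.00 km/h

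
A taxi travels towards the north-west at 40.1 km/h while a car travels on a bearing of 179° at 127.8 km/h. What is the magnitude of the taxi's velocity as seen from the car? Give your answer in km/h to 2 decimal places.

Taking east as x and north as y: taxi velocity = (-28.355, 28.355) km/h; car velocity = (2.230, -127.781) km/h.
Velocity of taxi relative to car = (-28.355, 28.355) − (2.230, -127.781) = (-30.585, 156.136) km/h.
Magnitude = |(-30.585, 156.136)| = 159.103 km/h.

159.10 km/h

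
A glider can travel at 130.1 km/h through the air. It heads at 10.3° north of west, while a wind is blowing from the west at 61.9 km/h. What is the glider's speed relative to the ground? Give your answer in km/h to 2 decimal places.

70.08 km/h

Taking east as x and north as y: velocity relative to the air = (-128.003, 23.262) km/h; the air relative to ground = (61.900, 0.000) km/h.
Velocity relative to ground = (-128.003, 23.262) + (61.900, 0.000) = (-66.103, 23.262) km/h.
Speed = |(-66.103, 23.262)| = 70.077 km/h.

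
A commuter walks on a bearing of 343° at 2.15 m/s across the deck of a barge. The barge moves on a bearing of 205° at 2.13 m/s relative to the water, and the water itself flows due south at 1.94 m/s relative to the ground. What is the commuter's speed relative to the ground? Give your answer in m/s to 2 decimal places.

2.37 m/s

In east/north components (m/s): commuter relative to barge = (-0.629, 2.056); barge relative to water = (-0.900, -1.930); water relative to ground = (0.000, -1.940).
Sum = (-1.529, -1.814) m/s.
Speed = |(-1.529, -1.814)| = 2.373 m/s.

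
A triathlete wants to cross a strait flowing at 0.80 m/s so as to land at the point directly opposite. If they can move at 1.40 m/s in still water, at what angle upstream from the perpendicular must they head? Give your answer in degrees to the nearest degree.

To cancel the current, the upstream component of the triathlete's velocity must equal the flow: 1.40 sin θ = 0.80.
sin θ = 0.80 / 1.40 = 0.5714.
θ = arcsin(0.5714) = 34.850°.

35°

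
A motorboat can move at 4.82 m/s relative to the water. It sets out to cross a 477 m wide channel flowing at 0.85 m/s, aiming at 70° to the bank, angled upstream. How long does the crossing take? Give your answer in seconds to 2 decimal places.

The component of the motorboat's velocity perpendicular to the bank is 4.82 × sin 70° = 4.529 m/s.
The flow acts along the bank and has no component across it.
Time = 477 / 4.529 = 105.314 s.

105.31 s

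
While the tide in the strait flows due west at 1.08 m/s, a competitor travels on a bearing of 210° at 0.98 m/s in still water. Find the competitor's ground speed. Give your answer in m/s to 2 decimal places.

1.78 m/s

Taking east as x and north as y: velocity relative to the water = (-0.490, -0.849) m/s; the water relative to ground = (-1.080, 0.000) m/s.
Velocity relative to ground = (-0.490, -0.849) + (-1.080, 0.000) = (-1.570, -0.849) m/s.
Speed = |(-1.570, -0.849)| = 1.785 m/s.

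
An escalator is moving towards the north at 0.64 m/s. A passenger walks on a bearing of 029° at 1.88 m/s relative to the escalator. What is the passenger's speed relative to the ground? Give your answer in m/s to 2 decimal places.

Taking east as x and north as y: escalator velocity = (0.000, 0.640) m/s; passenger velocity relative to escalator = (0.911, 1.644) m/s.
Velocity relative to ground = (0.000, 0.640) + (0.911, 1.644) = (0.911, 2.284) m/s.
Speed = |(0.911, 2.284)| = 2.459 m/s.

2.46 m/s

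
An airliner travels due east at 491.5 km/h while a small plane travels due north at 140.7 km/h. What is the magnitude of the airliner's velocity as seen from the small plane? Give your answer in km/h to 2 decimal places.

Taking east as x and north as y: airliner velocity = (491.500, 0.000) km/h; small plane velocity = (0.000, 140.700) km/h.
Velocity of airliner relative to small plane = (491.500, 0.000) − (0.000, 140.700) = (491.500, -140.700) km/h.
Magnitude = |(491.500, -140.700)| = 511.242 km/h.

511.24 km/h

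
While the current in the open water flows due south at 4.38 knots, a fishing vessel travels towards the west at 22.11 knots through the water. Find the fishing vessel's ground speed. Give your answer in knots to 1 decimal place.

22.5 knots

Taking east as x and north as y: velocity relative to the water = (-22.110, 0.000) knots; the water relative to ground = (0.000, -4.380) knots.
Velocity relative to ground = (-22.110, 0.000) + (0.000, -4.380) = (-22.110, -4.380) knots.
Speed = |(-22.110, -4.380)| = 22.540 knots.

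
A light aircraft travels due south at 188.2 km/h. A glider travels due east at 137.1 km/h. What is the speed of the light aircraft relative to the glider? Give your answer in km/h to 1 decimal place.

Taking east as x and north as y: light aircraft velocity = (0.000, -188.200) km/h; glider velocity = (137.100, 0.000) km/h.
Velocity of light aircraft relative to glider = (0.000, -188.200) − (137.100, 0.000) = (-137.100, -188.200) km/h.
Magnitude = |(-137.100, -188.200)| = 232.843 km/h.

232.8 km/h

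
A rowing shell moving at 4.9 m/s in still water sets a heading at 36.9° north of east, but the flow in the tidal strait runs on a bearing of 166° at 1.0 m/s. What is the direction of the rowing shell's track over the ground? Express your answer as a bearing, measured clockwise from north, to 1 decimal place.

064.6°

Taking east as x and north as y: velocity relative to the water = (3.918, 2.942) m/s; the water relative to ground = (0.242, -0.970) m/s.
Velocity relative to ground = (3.918, 2.942) + (0.242, -0.970) = (4.160, 1.972) m/s.
Bearing = atan2(4.16, 1.97) = 64.64° clockwise from north.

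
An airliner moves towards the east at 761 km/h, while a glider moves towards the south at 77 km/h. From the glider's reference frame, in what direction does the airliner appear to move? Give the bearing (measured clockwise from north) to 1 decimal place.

084.2°

Taking east as x and north as y: airliner velocity = (761.000, 0.000) km/h; glider velocity = (0.000, -77.000) km/h.
Velocity of airliner relative to glider = (761.000, 0.000) − (0.000, -77.000) = (761.000, 77.000) km/h.
Bearing = atan2(761.00, 77.00) = 84.22° clockwise from north.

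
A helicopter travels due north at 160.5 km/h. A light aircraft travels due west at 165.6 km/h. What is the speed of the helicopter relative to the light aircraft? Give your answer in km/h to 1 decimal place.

230.6 km/h

Taking east as x and north as y: helicopter velocity = (0.000, 160.500) km/h; light aircraft velocity = (-165.600, 0.000) km/h.
Velocity of helicopter relative to light aircraft = (0.000, 160.500) − (-165.600, 0.000) = (165.600, 160.500) km/h.
Magnitude = |(165.600, 160.500)| = 230.616 km/h.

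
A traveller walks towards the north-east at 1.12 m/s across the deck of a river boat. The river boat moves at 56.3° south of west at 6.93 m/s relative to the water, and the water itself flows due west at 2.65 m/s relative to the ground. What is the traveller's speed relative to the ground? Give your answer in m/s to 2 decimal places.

In east/north components (m/s): traveller relative to river boat = (0.792, 0.792); river boat relative to water = (-3.845, -5.765); water relative to ground = (-2.650, 0.000).
Sum = (-5.703, -4.973) m/s.
Speed = |(-5.703, -4.973)| = 7.567 m/s.

7.57 m/s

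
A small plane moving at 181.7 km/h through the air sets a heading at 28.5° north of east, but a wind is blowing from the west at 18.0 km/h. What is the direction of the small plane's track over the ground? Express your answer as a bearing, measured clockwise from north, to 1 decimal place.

064.0°

Taking east as x and north as y: velocity relative to the air = (159.681, 86.700) km/h; the air relative to ground = (18.000, 0.000) km/h.
Velocity relative to ground = (159.681, 86.700) + (18.000, 0.000) = (177.681, 86.700) km/h.
Bearing = atan2(177.68, 86.70) = 63.99° clockwise from north.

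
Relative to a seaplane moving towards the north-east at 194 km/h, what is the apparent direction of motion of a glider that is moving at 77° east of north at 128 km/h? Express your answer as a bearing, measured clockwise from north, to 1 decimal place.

Taking east as x and north as y: glider velocity = (124.719, 28.794) km/h; seaplane velocity = (137.179, 137.179) km/h.
Velocity of glider relative to seaplane = (124.719, 28.794) − (137.179, 137.179) = (-12.459, -108.385) km/h.
Bearing = atan2(-12.46, -108.38) = 186.56° clockwise from north.

186.6°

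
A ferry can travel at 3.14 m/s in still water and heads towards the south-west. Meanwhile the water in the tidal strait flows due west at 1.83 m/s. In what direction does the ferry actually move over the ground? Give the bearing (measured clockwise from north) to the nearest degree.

Taking east as x and north as y: velocity relative to the water = (-2.220, -2.220) m/s; the water relative to ground = (-1.830, 0.000) m/s.
Velocity relative to ground = (-2.220, -2.220) + (-1.830, 0.000) = (-4.050, -2.220) m/s.
Bearing = atan2(-4.05, -2.22) = 241.27° clockwise from north.

241°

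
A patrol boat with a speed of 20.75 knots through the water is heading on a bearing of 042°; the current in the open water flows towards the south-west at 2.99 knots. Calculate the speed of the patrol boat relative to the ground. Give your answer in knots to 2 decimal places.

17.76 knots

Taking east as x and north as y: velocity relative to the water = (13.884, 15.420) knots; the water relative to ground = (-2.114, -2.114) knots.
Velocity relative to ground = (13.884, 15.420) + (-2.114, -2.114) = (11.770, 13.306) knots.
Speed = |(11.770, 13.306)| = 17.765 knots.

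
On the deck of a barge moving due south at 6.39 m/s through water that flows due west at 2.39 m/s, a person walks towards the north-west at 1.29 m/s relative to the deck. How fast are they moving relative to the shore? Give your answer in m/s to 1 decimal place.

6.4 m/s

In east/north components (m/s): person relative to barge = (-0.912, 0.912); barge relative to water = (0.000, -6.390); water relative to ground = (-2.390, 0.000).
Sum = (-3.302, -5.478) m/s.
Speed = |(-3.302, -5.478)| = 6.396 m/s.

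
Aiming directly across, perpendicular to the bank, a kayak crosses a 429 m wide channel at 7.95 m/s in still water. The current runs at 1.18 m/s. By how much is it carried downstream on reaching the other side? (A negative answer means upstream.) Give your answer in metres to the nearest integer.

64 m

Perpendicular speed = 7.950 m/s; crossing time = 429 / 7.950 = 53.962 s.
Net downstream speed = 1.180 m/s.
Drift = 1.180 × 53.962 = 63.675 m (downstream).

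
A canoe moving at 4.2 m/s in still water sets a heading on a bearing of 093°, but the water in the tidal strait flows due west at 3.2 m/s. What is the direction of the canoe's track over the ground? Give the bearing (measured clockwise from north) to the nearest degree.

Taking east as x and north as y: velocity relative to the water = (4.194, -0.220) m/s; the water relative to ground = (-3.200, 0.000) m/s.
Velocity relative to ground = (4.194, -0.220) + (-3.200, 0.000) = (0.994, -0.220) m/s.
Bearing = atan2(0.99, -0.22) = 102.47° clockwise from north.

102°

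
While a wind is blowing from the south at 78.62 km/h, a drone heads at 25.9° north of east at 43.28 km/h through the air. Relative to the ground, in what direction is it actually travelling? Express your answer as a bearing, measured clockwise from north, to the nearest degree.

Taking east as x and north as y: velocity relative to the air = (38.933, 18.905) km/h; the air relative to ground = (0.000, 78.620) km/h.
Velocity relative to ground = (38.933, 18.905) + (0.000, 78.620) = (38.933, 97.525) km/h.
Bearing = atan2(38.93, 97.52) = 21.76° clockwise from north.

022°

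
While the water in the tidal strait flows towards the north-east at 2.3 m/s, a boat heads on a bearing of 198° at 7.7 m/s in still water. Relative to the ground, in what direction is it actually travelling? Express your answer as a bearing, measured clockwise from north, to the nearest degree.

Taking east as x and north as y: velocity relative to the water = (-2.379, -7.323) m/s; the water relative to ground = (1.626, 1.626) m/s.
Velocity relative to ground = (-2.379, -7.323) + (1.626, 1.626) = (-0.753, -5.697) m/s.
Bearing = atan2(-0.75, -5.70) = 187.53° clockwise from north.

188°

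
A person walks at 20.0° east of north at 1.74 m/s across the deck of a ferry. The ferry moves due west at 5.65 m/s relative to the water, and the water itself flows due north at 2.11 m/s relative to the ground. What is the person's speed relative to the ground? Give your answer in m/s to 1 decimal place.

6.3 m/s

In east/north components (m/s): person relative to ferry = (0.595, 1.635); ferry relative to water = (-5.650, 0.000); water relative to ground = (0.000, 2.110).
Sum = (-5.055, 3.745) m/s.
Speed = |(-5.055, 3.745)| = 6.291 m/s.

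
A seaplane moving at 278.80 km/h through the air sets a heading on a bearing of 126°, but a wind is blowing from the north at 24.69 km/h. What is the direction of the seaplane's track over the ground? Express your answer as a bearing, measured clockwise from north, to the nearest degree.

130°

Taking east as x and north as y: velocity relative to the air = (225.554, -163.875) km/h; the air relative to ground = (0.000, -24.690) km/h.
Velocity relative to ground = (225.554, -163.875) + (0.000, -24.690) = (225.554, -188.565) km/h.
Bearing = atan2(225.55, -188.56) = 129.90° clockwise from north.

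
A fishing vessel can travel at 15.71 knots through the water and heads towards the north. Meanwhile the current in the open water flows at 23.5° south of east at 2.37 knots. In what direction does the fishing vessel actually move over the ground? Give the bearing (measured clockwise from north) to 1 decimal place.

Taking east as x and north as y: velocity relative to the water = (0.000, 15.710) knots; the water relative to ground = (2.173, -0.945) knots.
Velocity relative to ground = (0.000, 15.710) + (2.173, -0.945) = (2.173, 14.765) knots.
Bearing = atan2(2.17, 14.76) = 8.37° clockwise from north.

008.4°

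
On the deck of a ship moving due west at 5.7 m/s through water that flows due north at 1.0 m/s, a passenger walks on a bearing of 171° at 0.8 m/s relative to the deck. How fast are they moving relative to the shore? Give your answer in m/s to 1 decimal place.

5.6 m/s

In east/north components (m/s): passenger relative to ship = (0.125, -0.790); ship relative to water = (-5.700, 0.000); water relative to ground = (0.000, 1.000).
Sum = (-5.575, 0.210) m/s.
Speed = |(-5.575, 0.210)| = 5.579 m/s.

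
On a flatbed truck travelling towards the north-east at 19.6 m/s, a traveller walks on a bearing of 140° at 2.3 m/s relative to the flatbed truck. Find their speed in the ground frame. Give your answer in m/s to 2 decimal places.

Taking east as x and north as y: flatbed truck velocity = (13.859, 13.859) m/s; traveller velocity relative to flatbed truck = (1.478, -1.762) m/s.
Velocity relative to ground = (13.859, 13.859) + (1.478, -1.762) = (15.338, 12.097) m/s.
Speed = |(15.338, 12.097)| = 19.534 m/s.

19.53 m/s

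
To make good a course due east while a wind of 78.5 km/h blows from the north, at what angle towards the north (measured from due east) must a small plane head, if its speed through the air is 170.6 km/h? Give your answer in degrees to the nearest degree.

The wind pushes perpendicular to the desired track; the heading must have a component into the wind equal to 78.5 km/h: 170.6 sin θ = 78.5.
sin θ = 0.4601, so θ = 27.396°.

27°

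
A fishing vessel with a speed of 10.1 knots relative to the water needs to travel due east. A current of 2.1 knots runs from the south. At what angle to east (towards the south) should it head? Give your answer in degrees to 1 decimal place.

The current pushes perpendicular to the desired track; the heading must have a component into the current equal to 2.1 knots: 10.1 sin θ = 2.1.
sin θ = 0.2079, so θ = 12.001°.

12.0°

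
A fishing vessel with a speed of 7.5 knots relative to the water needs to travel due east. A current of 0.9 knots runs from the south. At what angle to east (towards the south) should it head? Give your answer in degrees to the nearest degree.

7°

The current pushes perpendicular to the desired track; the heading must have a component into the current equal to 0.9 knots: 7.5 sin θ = 0.9.
sin θ = 0.1200, so θ = 6.892°.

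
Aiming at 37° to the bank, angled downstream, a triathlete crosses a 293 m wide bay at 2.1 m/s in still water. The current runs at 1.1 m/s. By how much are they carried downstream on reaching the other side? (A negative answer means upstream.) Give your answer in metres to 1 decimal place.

643.8 m

Perpendicular speed = 1.264 m/s; crossing time = 293 / 1.264 = 231.838 s.
Net downstream speed = 2.777 m/s.
Drift = 2.777 × 231.838 = 643.846 m (downstream).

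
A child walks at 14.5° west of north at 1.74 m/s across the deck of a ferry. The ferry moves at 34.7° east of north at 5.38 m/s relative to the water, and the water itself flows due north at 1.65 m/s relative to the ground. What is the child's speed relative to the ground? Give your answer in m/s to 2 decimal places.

In east/north components (m/s): child relative to ferry = (-0.436, 1.685); ferry relative to water = (3.063, 4.423); water relative to ground = (0.000, 1.650).
Sum = (2.627, 7.758) m/s.
Speed = |(2.627, 7.758)| = 8.190 m/s.

8.19 m/s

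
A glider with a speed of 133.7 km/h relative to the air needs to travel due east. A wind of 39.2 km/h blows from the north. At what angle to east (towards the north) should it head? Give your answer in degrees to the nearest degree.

The wind pushes perpendicular to the desired track; the heading must have a component into the wind equal to 39.2 km/h: 133.7 sin θ = 39.2.
sin θ = 0.2932, so θ = 17.049°.

17°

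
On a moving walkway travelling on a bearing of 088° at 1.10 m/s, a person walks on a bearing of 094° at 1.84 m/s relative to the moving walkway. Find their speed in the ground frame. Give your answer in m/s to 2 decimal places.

Taking east as x and north as y: moving walkway velocity = (1.099, 0.038) m/s; person velocity relative to moving walkway = (1.836, -0.128) m/s.
Velocity relative to ground = (1.099, 0.038) + (1.836, -0.128) = (2.935, -0.090) m/s.
Speed = |(2.935, -0.090)| = 2.936 m/s.

2.94 m/s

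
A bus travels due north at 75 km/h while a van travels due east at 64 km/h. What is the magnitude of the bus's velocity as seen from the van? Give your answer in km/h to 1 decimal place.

Taking east as x and north as y: bus velocity = (0.000, 75.000) km/h; van velocity = (64.000, 0.000) km/h.
Velocity of bus relative to van = (0.000, 75.000) − (64.000, 0.000) = (-64.000, 75.000) km/h.
Magnitude = |(-64.000, 75.000)| = 98.595 km/h.

98.6 km/h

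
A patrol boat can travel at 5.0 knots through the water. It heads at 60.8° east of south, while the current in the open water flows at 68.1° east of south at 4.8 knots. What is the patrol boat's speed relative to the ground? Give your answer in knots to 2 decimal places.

9.78 knots

Taking east as x and north as y: velocity relative to the water = (4.365, -2.439) knots; the water relative to ground = (4.454, -1.790) knots.
Velocity relative to ground = (4.365, -2.439) + (4.454, -1.790) = (8.818, -4.230) knots.
Speed = |(8.818, -4.230)| = 9.780 knots.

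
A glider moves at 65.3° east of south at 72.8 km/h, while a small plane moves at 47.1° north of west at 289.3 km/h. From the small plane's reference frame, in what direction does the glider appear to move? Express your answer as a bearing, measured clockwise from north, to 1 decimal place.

Taking east as x and north as y: glider velocity = (66.139, -30.421) km/h; small plane velocity = (-196.933, 211.925) km/h.
Velocity of glider relative to small plane = (66.139, -30.421) − (-196.933, 211.925) = (263.072, -242.345) km/h.
Bearing = atan2(263.07, -242.35) = 132.65° clockwise from north.

132.7°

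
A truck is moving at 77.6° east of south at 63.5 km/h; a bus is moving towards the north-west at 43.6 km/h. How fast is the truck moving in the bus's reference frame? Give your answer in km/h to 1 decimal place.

Taking east as x and north as y: truck velocity = (62.019, -13.636) km/h; bus velocity = (-30.830, 30.830) km/h.
Velocity of truck relative to bus = (62.019, -13.636) − (-30.830, 30.830) = (92.849, -44.466) km/h.
Magnitude = |(92.849, -44.466)| = 102.947 km/h.

102.9 km/h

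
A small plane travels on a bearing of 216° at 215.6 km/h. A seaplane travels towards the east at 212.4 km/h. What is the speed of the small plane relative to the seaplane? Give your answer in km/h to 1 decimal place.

381.4 km/h

Taking east as x and north as y: small plane velocity = (-126.727, -174.424) km/h; seaplane velocity = (212.400, 0.000) km/h.
Velocity of small plane relative to seaplane = (-126.727, -174.424) − (212.400, 0.000) = (-339.127, -174.424) km/h.
Magnitude = |(-339.127, -174.424)| = 381.354 km/h.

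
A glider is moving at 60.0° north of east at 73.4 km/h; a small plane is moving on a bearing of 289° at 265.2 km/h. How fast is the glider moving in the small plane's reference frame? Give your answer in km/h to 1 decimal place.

Taking east as x and north as y: glider velocity = (36.700, 63.566) km/h; small plane velocity = (-250.752, 86.341) km/h.
Velocity of glider relative to small plane = (36.700, 63.566) − (-250.752, 86.341) = (287.452, -22.774) km/h.
Magnitude = |(287.452, -22.774)| = 288.352 km/h.

288.4 km/h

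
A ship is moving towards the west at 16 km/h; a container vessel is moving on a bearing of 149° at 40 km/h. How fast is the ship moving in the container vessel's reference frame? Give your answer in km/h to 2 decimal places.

Taking east as x and north as y: ship velocity = (-16.000, 0.000) km/h; container vessel velocity = (20.602, -34.287) km/h.
Velocity of ship relative to container vessel = (-16.000, 0.000) − (20.602, -34.287) = (-36.602, 34.287) km/h.
Magnitude = |(-36.602, 34.287)| = 50.152 km/h.

50.15 km/h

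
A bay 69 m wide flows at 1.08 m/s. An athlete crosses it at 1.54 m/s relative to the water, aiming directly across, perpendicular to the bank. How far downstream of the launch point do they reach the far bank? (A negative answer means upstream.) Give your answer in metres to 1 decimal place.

48.4 m

Perpendicular speed = 1.540 m/s; crossing time = 69 / 1.540 = 44.805 s.
Net downstream speed = 1.080 m/s.
Drift = 1.080 × 44.805 = 48.390 m (downstream).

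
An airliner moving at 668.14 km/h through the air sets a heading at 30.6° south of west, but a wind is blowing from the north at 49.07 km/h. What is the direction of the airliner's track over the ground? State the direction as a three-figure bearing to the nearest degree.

236°

Taking east as x and north as y: velocity relative to the air = (-575.096, -340.111) km/h; the air relative to ground = (0.000, -49.070) km/h.
Velocity relative to ground = (-575.096, -340.111) + (0.000, -49.070) = (-575.096, -389.181) km/h.
Bearing = atan2(-575.10, -389.18) = 235.91° clockwise from north.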